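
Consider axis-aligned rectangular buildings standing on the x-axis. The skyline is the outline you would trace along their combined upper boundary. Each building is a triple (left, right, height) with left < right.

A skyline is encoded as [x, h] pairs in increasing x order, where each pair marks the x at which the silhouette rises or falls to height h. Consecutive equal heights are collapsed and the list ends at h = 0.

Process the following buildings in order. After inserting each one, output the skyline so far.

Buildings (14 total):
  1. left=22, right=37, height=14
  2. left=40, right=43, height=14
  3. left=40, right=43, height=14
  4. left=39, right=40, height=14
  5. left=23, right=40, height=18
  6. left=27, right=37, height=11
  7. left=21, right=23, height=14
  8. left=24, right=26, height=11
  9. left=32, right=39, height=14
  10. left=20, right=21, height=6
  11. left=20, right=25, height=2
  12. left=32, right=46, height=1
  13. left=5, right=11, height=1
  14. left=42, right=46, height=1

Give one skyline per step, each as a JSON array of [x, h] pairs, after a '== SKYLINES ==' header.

== SKYLINES ==
[[22,14],[37,0]]
[[22,14],[37,0],[40,14],[43,0]]
[[22,14],[37,0],[40,14],[43,0]]
[[22,14],[37,0],[39,14],[43,0]]
[[22,14],[23,18],[40,14],[43,0]]
[[22,14],[23,18],[40,14],[43,0]]
[[21,14],[23,18],[40,14],[43,0]]
[[21,14],[23,18],[40,14],[43,0]]
[[21,14],[23,18],[40,14],[43,0]]
[[20,6],[21,14],[23,18],[40,14],[43,0]]
[[20,6],[21,14],[23,18],[40,14],[43,0]]
[[20,6],[21,14],[23,18],[40,14],[43,1],[46,0]]
[[5,1],[11,0],[20,6],[21,14],[23,18],[40,14],[43,1],[46,0]]
[[5,1],[11,0],[20,6],[21,14],[23,18],[40,14],[43,1],[46,0]]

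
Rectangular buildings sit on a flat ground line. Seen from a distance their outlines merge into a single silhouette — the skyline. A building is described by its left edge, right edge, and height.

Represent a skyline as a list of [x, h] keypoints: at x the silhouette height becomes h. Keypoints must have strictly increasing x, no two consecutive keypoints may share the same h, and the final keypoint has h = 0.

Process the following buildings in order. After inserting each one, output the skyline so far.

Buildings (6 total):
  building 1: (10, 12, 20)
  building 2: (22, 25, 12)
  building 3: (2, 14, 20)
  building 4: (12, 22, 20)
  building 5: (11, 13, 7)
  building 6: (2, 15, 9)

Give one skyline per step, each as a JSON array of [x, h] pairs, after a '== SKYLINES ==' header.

== SKYLINES ==
[[10,20],[12,0]]
[[10,20],[12,0],[22,12],[25,0]]
[[2,20],[14,0],[22,12],[25,0]]
[[2,20],[22,12],[25,0]]
[[2,20],[22,12],[25,0]]
[[2,20],[22,12],[25,0]]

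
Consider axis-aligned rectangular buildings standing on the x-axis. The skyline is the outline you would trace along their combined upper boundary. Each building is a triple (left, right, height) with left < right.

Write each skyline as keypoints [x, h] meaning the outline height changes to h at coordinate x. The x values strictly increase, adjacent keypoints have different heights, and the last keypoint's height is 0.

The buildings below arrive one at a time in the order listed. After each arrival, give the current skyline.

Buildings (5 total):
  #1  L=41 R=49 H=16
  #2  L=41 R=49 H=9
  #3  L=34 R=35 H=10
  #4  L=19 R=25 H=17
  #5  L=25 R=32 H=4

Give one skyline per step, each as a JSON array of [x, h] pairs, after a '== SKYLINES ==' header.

== SKYLINES ==
[[41,16],[49,0]]
[[41,16],[49,0]]
[[34,10],[35,0],[41,16],[49,0]]
[[19,17],[25,0],[34,10],[35,0],[41,16],[49,0]]
[[19,17],[25,4],[32,0],[34,10],[35,0],[41,16],[49,0]]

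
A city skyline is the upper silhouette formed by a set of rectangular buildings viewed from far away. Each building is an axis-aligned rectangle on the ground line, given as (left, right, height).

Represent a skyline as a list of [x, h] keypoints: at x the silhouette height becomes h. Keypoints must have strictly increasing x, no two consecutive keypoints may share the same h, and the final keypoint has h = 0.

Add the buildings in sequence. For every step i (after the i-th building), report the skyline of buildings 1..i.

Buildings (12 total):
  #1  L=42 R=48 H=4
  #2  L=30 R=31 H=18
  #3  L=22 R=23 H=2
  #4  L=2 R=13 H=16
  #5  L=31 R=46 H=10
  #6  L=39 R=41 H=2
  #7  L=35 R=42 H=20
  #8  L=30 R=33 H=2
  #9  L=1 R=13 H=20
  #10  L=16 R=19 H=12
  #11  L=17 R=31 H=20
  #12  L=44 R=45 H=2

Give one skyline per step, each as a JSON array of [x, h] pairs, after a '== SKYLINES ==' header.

== SKYLINES ==
[[42,4],[48,0]]
[[30,18],[31,0],[42,4],[48,0]]
[[22,2],[23,0],[30,18],[31,0],[42,4],[48,0]]
[[2,16],[13,0],[22,2],[23,0],[30,18],[31,0],[42,4],[48,0]]
[[2,16],[13,0],[22,2],[23,0],[30,18],[31,10],[46,4],[48,0]]
[[2,16],[13,0],[22,2],[23,0],[30,18],[31,10],[46,4],[48,0]]
[[2,16],[13,0],[22,2],[23,0],[30,18],[31,10],[35,20],[42,10],[46,4],[48,0]]
[[2,16],[13,0],[22,2],[23,0],[30,18],[31,10],[35,20],[42,10],[46,4],[48,0]]
[[1,20],[13,0],[22,2],[23,0],[30,18],[31,10],[35,20],[42,10],[46,4],[48,0]]
[[1,20],[13,0],[16,12],[19,0],[22,2],[23,0],[30,18],[31,10],[35,20],[42,10],[46,4],[48,0]]
[[1,20],[13,0],[16,12],[17,20],[31,10],[35,20],[42,10],[46,4],[48,0]]
[[1,20],[13,0],[16,12],[17,20],[31,10],[35,20],[42,10],[46,4],[48,0]]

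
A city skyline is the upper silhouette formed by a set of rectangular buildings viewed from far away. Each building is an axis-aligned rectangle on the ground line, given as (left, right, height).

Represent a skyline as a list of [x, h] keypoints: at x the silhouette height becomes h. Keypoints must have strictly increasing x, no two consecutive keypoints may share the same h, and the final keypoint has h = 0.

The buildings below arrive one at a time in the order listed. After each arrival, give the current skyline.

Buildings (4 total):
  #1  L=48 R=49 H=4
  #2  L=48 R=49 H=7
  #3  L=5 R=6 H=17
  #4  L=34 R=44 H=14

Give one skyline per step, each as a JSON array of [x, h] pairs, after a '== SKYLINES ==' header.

== SKYLINES ==
[[48,4],[49,0]]
[[48,7],[49,0]]
[[5,17],[6,0],[48,7],[49,0]]
[[5,17],[6,0],[34,14],[44,0],[48,7],[49,0]]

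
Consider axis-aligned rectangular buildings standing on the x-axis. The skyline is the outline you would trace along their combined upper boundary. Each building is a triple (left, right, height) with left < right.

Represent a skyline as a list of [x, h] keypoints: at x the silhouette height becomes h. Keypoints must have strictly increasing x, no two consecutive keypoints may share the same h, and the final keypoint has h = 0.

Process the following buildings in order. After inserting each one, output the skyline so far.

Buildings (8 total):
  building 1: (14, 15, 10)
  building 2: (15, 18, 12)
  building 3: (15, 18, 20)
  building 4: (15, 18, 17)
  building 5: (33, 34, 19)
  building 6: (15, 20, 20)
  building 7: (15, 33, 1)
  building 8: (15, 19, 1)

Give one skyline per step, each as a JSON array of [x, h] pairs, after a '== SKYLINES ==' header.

== SKYLINES ==
[[14,10],[15,0]]
[[14,10],[15,12],[18,0]]
[[14,10],[15,20],[18,0]]
[[14,10],[15,20],[18,0]]
[[14,10],[15,20],[18,0],[33,19],[34,0]]
[[14,10],[15,20],[20,0],[33,19],[34,0]]
[[14,10],[15,20],[20,1],[33,19],[34,0]]
[[14,10],[15,20],[20,1],[33,19],[34,0]]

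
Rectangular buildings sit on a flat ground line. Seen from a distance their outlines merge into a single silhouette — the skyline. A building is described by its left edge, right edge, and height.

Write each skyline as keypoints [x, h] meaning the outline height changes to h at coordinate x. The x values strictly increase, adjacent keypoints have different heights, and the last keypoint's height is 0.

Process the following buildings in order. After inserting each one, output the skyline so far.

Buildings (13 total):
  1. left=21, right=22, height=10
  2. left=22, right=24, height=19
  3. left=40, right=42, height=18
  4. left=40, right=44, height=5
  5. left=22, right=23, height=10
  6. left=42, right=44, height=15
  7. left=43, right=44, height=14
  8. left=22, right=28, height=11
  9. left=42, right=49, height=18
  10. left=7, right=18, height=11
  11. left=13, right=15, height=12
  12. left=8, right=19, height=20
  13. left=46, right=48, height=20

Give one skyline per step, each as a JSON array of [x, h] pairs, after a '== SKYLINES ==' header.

== SKYLINES ==
[[21,10],[22,0]]
[[21,10],[22,19],[24,0]]
[[21,10],[22,19],[24,0],[40,18],[42,0]]
[[21,10],[22,19],[24,0],[40,18],[42,5],[44,0]]
[[21,10],[22,19],[24,0],[40,18],[42,5],[44,0]]
[[21,10],[22,19],[24,0],[40,18],[42,15],[44,0]]
[[21,10],[22,19],[24,0],[40,18],[42,15],[44,0]]
[[21,10],[22,19],[24,11],[28,0],[40,18],[42,15],[44,0]]
[[21,10],[22,19],[24,11],[28,0],[40,18],[49,0]]
[[7,11],[18,0],[21,10],[22,19],[24,11],[28,0],[40,18],[49,0]]
[[7,11],[13,12],[15,11],[18,0],[21,10],[22,19],[24,11],[28,0],[40,18],[49,0]]
[[7,11],[8,20],[19,0],[21,10],[22,19],[24,11],[28,0],[40,18],[49,0]]
[[7,11],[8,20],[19,0],[21,10],[22,19],[24,11],[28,0],[40,18],[46,20],[48,18],[49,0]]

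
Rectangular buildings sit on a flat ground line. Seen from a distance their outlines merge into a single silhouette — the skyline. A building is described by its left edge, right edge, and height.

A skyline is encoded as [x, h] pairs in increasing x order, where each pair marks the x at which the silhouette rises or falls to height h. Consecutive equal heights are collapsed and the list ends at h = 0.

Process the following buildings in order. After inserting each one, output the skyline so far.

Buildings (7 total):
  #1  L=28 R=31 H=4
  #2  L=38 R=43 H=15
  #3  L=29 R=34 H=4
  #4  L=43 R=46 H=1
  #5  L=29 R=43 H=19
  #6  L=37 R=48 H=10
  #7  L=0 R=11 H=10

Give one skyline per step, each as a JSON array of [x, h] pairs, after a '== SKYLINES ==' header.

== SKYLINES ==
[[28,4],[31,0]]
[[28,4],[31,0],[38,15],[43,0]]
[[28,4],[34,0],[38,15],[43,0]]
[[28,4],[34,0],[38,15],[43,1],[46,0]]
[[28,4],[29,19],[43,1],[46,0]]
[[28,4],[29,19],[43,10],[48,0]]
[[0,10],[11,0],[28,4],[29,19],[43,10],[48,0]]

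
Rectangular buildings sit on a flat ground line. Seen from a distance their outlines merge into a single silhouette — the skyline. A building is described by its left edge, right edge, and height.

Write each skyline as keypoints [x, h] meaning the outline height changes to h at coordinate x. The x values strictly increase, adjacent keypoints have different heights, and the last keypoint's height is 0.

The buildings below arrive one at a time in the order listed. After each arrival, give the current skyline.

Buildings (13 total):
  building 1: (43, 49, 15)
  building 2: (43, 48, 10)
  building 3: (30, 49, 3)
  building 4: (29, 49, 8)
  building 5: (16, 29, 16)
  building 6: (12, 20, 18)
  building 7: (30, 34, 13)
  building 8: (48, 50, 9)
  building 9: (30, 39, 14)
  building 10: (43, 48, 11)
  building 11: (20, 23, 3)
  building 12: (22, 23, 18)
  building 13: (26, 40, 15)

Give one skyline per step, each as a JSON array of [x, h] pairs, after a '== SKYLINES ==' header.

== SKYLINES ==
[[43,15],[49,0]]
[[43,15],[49,0]]
[[30,3],[43,15],[49,0]]
[[29,8],[43,15],[49,0]]
[[16,16],[29,8],[43,15],[49,0]]
[[12,18],[20,16],[29,8],[43,15],[49,0]]
[[12,18],[20,16],[29,8],[30,13],[34,8],[43,15],[49,0]]
[[12,18],[20,16],[29,8],[30,13],[34,8],[43,15],[49,9],[50,0]]
[[12,18],[20,16],[29,8],[30,14],[39,8],[43,15],[49,9],[50,0]]
[[12,18],[20,16],[29,8],[30,14],[39,8],[43,15],[49,9],[50,0]]
[[12,18],[20,16],[29,8],[30,14],[39,8],[43,15],[49,9],[50,0]]
[[12,18],[20,16],[22,18],[23,16],[29,8],[30,14],[39,8],[43,15],[49,9],[50,0]]
[[12,18],[20,16],[22,18],[23,16],[29,15],[40,8],[43,15],[49,9],[50,0]]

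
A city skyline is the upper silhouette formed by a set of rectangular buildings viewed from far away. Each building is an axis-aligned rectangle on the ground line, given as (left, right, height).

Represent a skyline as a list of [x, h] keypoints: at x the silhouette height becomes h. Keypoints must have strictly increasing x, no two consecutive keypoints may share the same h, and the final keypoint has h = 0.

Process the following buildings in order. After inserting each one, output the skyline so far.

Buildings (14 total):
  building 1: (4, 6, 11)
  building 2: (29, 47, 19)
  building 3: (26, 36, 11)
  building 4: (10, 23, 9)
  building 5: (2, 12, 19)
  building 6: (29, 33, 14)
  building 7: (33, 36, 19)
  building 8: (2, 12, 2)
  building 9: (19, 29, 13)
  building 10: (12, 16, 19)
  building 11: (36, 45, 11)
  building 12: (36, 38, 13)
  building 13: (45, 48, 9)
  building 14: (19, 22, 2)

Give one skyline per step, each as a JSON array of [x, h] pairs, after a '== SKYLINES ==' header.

== SKYLINES ==
[[4,11],[6,0]]
[[4,11],[6,0],[29,19],[47,0]]
[[4,11],[6,0],[26,11],[29,19],[47,0]]
[[4,11],[6,0],[10,9],[23,0],[26,11],[29,19],[47,0]]
[[2,19],[12,9],[23,0],[26,11],[29,19],[47,0]]
[[2,19],[12,9],[23,0],[26,11],[29,19],[47,0]]
[[2,19],[12,9],[23,0],[26,11],[29,19],[47,0]]
[[2,19],[12,9],[23,0],[26,11],[29,19],[47,0]]
[[2,19],[12,9],[19,13],[29,19],[47,0]]
[[2,19],[16,9],[19,13],[29,19],[47,0]]
[[2,19],[16,9],[19,13],[29,19],[47,0]]
[[2,19],[16,9],[19,13],[29,19],[47,0]]
[[2,19],[16,9],[19,13],[29,19],[47,9],[48,0]]
[[2,19],[16,9],[19,13],[29,19],[47,9],[48,0]]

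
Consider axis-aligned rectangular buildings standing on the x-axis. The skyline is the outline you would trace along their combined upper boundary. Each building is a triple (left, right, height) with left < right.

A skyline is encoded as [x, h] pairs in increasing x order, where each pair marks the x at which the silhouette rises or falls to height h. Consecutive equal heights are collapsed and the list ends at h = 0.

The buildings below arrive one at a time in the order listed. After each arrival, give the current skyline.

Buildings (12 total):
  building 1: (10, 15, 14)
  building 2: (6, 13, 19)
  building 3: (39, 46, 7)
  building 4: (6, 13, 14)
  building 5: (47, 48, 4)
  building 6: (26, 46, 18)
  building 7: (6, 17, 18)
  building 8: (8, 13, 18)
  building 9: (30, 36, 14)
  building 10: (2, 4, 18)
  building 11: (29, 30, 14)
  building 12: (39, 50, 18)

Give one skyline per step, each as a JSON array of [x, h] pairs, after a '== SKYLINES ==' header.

== SKYLINES ==
[[10,14],[15,0]]
[[6,19],[13,14],[15,0]]
[[6,19],[13,14],[15,0],[39,7],[46,0]]
[[6,19],[13,14],[15,0],[39,7],[46,0]]
[[6,19],[13,14],[15,0],[39,7],[46,0],[47,4],[48,0]]
[[6,19],[13,14],[15,0],[26,18],[46,0],[47,4],[48,0]]
[[6,19],[13,18],[17,0],[26,18],[46,0],[47,4],[48,0]]
[[6,19],[13,18],[17,0],[26,18],[46,0],[47,4],[48,0]]
[[6,19],[13,18],[17,0],[26,18],[46,0],[47,4],[48,0]]
[[2,18],[4,0],[6,19],[13,18],[17,0],[26,18],[46,0],[47,4],[48,0]]
[[2,18],[4,0],[6,19],[13,18],[17,0],[26,18],[46,0],[47,4],[48,0]]
[[2,18],[4,0],[6,19],[13,18],[17,0],[26,18],[50,0]]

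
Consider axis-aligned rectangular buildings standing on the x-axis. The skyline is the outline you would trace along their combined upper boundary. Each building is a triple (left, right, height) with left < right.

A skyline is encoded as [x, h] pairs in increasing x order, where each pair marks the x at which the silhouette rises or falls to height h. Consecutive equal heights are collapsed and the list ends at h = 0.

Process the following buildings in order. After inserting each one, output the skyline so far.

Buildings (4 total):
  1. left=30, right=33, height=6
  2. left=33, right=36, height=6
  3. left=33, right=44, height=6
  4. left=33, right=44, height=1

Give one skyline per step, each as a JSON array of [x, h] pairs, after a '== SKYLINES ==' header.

== SKYLINES ==
[[30,6],[33,0]]
[[30,6],[36,0]]
[[30,6],[44,0]]
[[30,6],[44,0]]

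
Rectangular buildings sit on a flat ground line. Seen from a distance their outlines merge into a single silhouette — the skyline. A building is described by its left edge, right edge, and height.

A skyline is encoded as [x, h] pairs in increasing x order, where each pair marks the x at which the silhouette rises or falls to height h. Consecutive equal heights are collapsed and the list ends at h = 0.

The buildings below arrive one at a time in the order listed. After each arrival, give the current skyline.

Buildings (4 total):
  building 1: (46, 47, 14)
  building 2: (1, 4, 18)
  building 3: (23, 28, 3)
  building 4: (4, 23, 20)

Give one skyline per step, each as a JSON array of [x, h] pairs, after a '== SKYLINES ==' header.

== SKYLINES ==
[[46,14],[47,0]]
[[1,18],[4,0],[46,14],[47,0]]
[[1,18],[4,0],[23,3],[28,0],[46,14],[47,0]]
[[1,18],[4,20],[23,3],[28,0],[46,14],[47,0]]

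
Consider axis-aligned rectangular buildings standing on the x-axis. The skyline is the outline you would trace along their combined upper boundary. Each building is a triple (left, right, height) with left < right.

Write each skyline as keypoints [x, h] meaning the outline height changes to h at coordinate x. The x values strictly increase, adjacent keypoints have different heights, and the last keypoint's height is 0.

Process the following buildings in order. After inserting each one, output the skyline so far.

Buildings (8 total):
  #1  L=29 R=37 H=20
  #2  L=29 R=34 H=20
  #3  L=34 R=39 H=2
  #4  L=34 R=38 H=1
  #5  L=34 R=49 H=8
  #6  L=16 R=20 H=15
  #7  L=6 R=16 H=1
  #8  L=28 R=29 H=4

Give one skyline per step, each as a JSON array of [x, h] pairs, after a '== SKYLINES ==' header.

== SKYLINES ==
[[29,20],[37,0]]
[[29,20],[37,0]]
[[29,20],[37,2],[39,0]]
[[29,20],[37,2],[39,0]]
[[29,20],[37,8],[49,0]]
[[16,15],[20,0],[29,20],[37,8],[49,0]]
[[6,1],[16,15],[20,0],[29,20],[37,8],[49,0]]
[[6,1],[16,15],[20,0],[28,4],[29,20],[37,8],[49,0]]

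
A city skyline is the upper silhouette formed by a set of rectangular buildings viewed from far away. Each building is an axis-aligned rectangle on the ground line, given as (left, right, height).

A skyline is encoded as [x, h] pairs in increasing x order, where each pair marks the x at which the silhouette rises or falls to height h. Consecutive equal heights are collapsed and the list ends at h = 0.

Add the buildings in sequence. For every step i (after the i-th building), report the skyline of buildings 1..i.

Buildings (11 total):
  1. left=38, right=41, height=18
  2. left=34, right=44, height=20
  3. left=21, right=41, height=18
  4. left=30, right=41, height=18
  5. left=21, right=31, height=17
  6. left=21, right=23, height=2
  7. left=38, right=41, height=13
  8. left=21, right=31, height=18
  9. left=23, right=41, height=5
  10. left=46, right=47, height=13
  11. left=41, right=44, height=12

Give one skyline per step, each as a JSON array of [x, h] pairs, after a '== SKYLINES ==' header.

== SKYLINES ==
[[38,18],[41,0]]
[[34,20],[44,0]]
[[21,18],[34,20],[44,0]]
[[21,18],[34,20],[44,0]]
[[21,18],[34,20],[44,0]]
[[21,18],[34,20],[44,0]]
[[21,18],[34,20],[44,0]]
[[21,18],[34,20],[44,0]]
[[21,18],[34,20],[44,0]]
[[21,18],[34,20],[44,0],[46,13],[47,0]]
[[21,18],[34,20],[44,0],[46,13],[47,0]]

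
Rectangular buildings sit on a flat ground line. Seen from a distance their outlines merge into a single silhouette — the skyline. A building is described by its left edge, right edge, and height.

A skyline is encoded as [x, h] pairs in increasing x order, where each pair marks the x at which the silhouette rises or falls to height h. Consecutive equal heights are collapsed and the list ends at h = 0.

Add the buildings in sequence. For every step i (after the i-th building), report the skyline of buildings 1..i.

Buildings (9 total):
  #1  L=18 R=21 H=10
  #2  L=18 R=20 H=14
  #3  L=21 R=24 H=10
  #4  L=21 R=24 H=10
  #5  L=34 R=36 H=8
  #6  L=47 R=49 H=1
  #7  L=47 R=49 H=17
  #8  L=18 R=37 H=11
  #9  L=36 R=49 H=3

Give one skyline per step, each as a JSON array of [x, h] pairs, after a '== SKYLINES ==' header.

== SKYLINES ==
[[18,10],[21,0]]
[[18,14],[20,10],[21,0]]
[[18,14],[20,10],[24,0]]
[[18,14],[20,10],[24,0]]
[[18,14],[20,10],[24,0],[34,8],[36,0]]
[[18,14],[20,10],[24,0],[34,8],[36,0],[47,1],[49,0]]
[[18,14],[20,10],[24,0],[34,8],[36,0],[47,17],[49,0]]
[[18,14],[20,11],[37,0],[47,17],[49,0]]
[[18,14],[20,11],[37,3],[47,17],[49,0]]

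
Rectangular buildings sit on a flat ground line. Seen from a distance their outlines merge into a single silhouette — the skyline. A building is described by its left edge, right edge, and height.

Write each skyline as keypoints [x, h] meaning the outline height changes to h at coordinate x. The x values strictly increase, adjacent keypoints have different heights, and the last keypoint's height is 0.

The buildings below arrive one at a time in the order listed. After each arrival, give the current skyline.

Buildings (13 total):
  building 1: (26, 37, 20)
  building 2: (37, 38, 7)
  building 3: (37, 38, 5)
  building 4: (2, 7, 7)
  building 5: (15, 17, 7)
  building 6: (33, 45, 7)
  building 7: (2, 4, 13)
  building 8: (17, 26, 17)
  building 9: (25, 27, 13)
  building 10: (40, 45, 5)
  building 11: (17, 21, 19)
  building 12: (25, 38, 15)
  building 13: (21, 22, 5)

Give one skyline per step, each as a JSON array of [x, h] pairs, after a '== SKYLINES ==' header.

== SKYLINES ==
[[26,20],[37,0]]
[[26,20],[37,7],[38,0]]
[[26,20],[37,7],[38,0]]
[[2,7],[7,0],[26,20],[37,7],[38,0]]
[[2,7],[7,0],[15,7],[17,0],[26,20],[37,7],[38,0]]
[[2,7],[7,0],[15,7],[17,0],[26,20],[37,7],[45,0]]
[[2,13],[4,7],[7,0],[15,7],[17,0],[26,20],[37,7],[45,0]]
[[2,13],[4,7],[7,0],[15,7],[17,17],[26,20],[37,7],[45,0]]
[[2,13],[4,7],[7,0],[15,7],[17,17],[26,20],[37,7],[45,0]]
[[2,13],[4,7],[7,0],[15,7],[17,17],[26,20],[37,7],[45,0]]
[[2,13],[4,7],[7,0],[15,7],[17,19],[21,17],[26,20],[37,7],[45,0]]
[[2,13],[4,7],[7,0],[15,7],[17,19],[21,17],[26,20],[37,15],[38,7],[45,0]]
[[2,13],[4,7],[7,0],[15,7],[17,19],[21,17],[26,20],[37,15],[38,7],[45,0]]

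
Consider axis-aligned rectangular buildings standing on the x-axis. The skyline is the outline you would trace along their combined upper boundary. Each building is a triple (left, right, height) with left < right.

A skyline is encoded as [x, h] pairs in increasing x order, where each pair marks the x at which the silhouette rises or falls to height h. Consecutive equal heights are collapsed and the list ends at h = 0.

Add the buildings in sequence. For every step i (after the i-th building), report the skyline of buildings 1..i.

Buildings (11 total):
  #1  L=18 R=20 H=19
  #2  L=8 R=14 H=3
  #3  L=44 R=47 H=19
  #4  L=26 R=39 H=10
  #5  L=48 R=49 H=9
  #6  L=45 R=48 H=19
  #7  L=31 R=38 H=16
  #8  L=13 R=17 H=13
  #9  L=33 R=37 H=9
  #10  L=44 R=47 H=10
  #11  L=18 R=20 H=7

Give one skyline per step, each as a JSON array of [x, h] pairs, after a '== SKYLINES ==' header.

== SKYLINES ==
[[18,19],[20,0]]
[[8,3],[14,0],[18,19],[20,0]]
[[8,3],[14,0],[18,19],[20,0],[44,19],[47,0]]
[[8,3],[14,0],[18,19],[20,0],[26,10],[39,0],[44,19],[47,0]]
[[8,3],[14,0],[18,19],[20,0],[26,10],[39,0],[44,19],[47,0],[48,9],[49,0]]
[[8,3],[14,0],[18,19],[20,0],[26,10],[39,0],[44,19],[48,9],[49,0]]
[[8,3],[14,0],[18,19],[20,0],[26,10],[31,16],[38,10],[39,0],[44,19],[48,9],[49,0]]
[[8,3],[13,13],[17,0],[18,19],[20,0],[26,10],[31,16],[38,10],[39,0],[44,19],[48,9],[49,0]]
[[8,3],[13,13],[17,0],[18,19],[20,0],[26,10],[31,16],[38,10],[39,0],[44,19],[48,9],[49,0]]
[[8,3],[13,13],[17,0],[18,19],[20,0],[26,10],[31,16],[38,10],[39,0],[44,19],[48,9],[49,0]]
[[8,3],[13,13],[17,0],[18,19],[20,0],[26,10],[31,16],[38,10],[39,0],[44,19],[48,9],[49,0]]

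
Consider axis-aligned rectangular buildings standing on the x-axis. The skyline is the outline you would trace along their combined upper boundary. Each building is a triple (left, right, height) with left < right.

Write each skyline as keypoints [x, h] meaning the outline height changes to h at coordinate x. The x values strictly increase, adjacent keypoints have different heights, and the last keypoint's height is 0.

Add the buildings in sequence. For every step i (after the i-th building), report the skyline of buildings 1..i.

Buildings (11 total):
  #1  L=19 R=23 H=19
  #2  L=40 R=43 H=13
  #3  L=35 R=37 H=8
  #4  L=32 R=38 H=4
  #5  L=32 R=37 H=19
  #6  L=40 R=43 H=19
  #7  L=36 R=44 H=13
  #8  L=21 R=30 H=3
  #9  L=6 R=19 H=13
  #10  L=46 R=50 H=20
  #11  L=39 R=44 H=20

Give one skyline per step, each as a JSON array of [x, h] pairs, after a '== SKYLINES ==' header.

== SKYLINES ==
[[19,19],[23,0]]
[[19,19],[23,0],[40,13],[43,0]]
[[19,19],[23,0],[35,8],[37,0],[40,13],[43,0]]
[[19,19],[23,0],[32,4],[35,8],[37,4],[38,0],[40,13],[43,0]]
[[19,19],[23,0],[32,19],[37,4],[38,0],[40,13],[43,0]]
[[19,19],[23,0],[32,19],[37,4],[38,0],[40,19],[43,0]]
[[19,19],[23,0],[32,19],[37,13],[40,19],[43,13],[44,0]]
[[19,19],[23,3],[30,0],[32,19],[37,13],[40,19],[43,13],[44,0]]
[[6,13],[19,19],[23,3],[30,0],[32,19],[37,13],[40,19],[43,13],[44,0]]
[[6,13],[19,19],[23,3],[30,0],[32,19],[37,13],[40,19],[43,13],[44,0],[46,20],[50,0]]
[[6,13],[19,19],[23,3],[30,0],[32,19],[37,13],[39,20],[44,0],[46,20],[50,0]]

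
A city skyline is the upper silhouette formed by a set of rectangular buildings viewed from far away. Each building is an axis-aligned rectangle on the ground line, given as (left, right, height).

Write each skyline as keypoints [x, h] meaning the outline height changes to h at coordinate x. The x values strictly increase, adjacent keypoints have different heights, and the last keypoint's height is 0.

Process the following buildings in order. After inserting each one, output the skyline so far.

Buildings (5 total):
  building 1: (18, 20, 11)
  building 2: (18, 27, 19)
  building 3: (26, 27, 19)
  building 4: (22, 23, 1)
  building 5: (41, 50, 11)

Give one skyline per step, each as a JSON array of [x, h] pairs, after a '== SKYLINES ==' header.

== SKYLINES ==
[[18,11],[20,0]]
[[18,19],[27,0]]
[[18,19],[27,0]]
[[18,19],[27,0]]
[[18,19],[27,0],[41,11],[50,0]]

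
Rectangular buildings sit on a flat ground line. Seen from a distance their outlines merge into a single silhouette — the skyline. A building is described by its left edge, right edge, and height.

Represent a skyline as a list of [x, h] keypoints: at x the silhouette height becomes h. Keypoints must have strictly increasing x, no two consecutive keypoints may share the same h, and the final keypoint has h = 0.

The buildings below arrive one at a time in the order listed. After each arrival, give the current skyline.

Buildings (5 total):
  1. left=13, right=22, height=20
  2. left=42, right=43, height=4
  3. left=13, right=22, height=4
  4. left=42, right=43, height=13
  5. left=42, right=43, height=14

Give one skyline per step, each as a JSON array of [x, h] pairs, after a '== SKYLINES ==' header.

== SKYLINES ==
[[13,20],[22,0]]
[[13,20],[22,0],[42,4],[43,0]]
[[13,20],[22,0],[42,4],[43,0]]
[[13,20],[22,0],[42,13],[43,0]]
[[13,20],[22,0],[42,14],[43,0]]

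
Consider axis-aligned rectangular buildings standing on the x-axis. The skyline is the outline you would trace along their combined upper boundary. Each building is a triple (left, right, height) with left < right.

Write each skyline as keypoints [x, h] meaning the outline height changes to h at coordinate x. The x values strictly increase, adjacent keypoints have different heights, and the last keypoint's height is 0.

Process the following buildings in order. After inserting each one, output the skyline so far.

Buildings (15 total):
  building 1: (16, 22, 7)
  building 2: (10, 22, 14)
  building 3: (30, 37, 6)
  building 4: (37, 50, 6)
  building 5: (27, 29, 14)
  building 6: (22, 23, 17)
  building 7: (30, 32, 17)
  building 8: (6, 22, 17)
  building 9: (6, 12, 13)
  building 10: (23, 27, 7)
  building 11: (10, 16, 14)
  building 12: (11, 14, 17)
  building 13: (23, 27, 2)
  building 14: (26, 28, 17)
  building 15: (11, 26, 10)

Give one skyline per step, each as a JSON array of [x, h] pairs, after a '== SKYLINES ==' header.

== SKYLINES ==
[[16,7],[22,0]]
[[10,14],[22,0]]
[[10,14],[22,0],[30,6],[37,0]]
[[10,14],[22,0],[30,6],[50,0]]
[[10,14],[22,0],[27,14],[29,0],[30,6],[50,0]]
[[10,14],[22,17],[23,0],[27,14],[29,0],[30,6],[50,0]]
[[10,14],[22,17],[23,0],[27,14],[29,0],[30,17],[32,6],[50,0]]
[[6,17],[23,0],[27,14],[29,0],[30,17],[32,6],[50,0]]
[[6,17],[23,0],[27,14],[29,0],[30,17],[32,6],[50,0]]
[[6,17],[23,7],[27,14],[29,0],[30,17],[32,6],[50,0]]
[[6,17],[23,7],[27,14],[29,0],[30,17],[32,6],[50,0]]
[[6,17],[23,7],[27,14],[29,0],[30,17],[32,6],[50,0]]
[[6,17],[23,7],[27,14],[29,0],[30,17],[32,6],[50,0]]
[[6,17],[23,7],[26,17],[28,14],[29,0],[30,17],[32,6],[50,0]]
[[6,17],[23,10],[26,17],[28,14],[29,0],[30,17],[32,6],[50,0]]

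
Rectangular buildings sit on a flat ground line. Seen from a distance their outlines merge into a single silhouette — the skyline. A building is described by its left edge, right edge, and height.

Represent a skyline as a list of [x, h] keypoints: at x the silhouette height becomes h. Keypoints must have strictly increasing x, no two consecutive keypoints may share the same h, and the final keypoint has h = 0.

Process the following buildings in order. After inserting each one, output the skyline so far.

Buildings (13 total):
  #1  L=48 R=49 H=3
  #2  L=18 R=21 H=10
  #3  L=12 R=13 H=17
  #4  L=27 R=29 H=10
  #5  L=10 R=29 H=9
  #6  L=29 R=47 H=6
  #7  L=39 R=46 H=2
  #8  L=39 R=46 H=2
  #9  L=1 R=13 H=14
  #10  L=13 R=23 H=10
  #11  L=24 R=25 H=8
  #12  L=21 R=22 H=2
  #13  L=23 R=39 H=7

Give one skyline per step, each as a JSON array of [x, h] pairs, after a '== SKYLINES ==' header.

== SKYLINES ==
[[48,3],[49,0]]
[[18,10],[21,0],[48,3],[49,0]]
[[12,17],[13,0],[18,10],[21,0],[48,3],[49,0]]
[[12,17],[13,0],[18,10],[21,0],[27,10],[29,0],[48,3],[49,0]]
[[10,9],[12,17],[13,9],[18,10],[21,9],[27,10],[29,0],[48,3],[49,0]]
[[10,9],[12,17],[13,9],[18,10],[21,9],[27,10],[29,6],[47,0],[48,3],[49,0]]
[[10,9],[12,17],[13,9],[18,10],[21,9],[27,10],[29,6],[47,0],[48,3],[49,0]]
[[10,9],[12,17],[13,9],[18,10],[21,9],[27,10],[29,6],[47,0],[48,3],[49,0]]
[[1,14],[12,17],[13,9],[18,10],[21,9],[27,10],[29,6],[47,0],[48,3],[49,0]]
[[1,14],[12,17],[13,10],[23,9],[27,10],[29,6],[47,0],[48,3],[49,0]]
[[1,14],[12,17],[13,10],[23,9],[27,10],[29,6],[47,0],[48,3],[49,0]]
[[1,14],[12,17],[13,10],[23,9],[27,10],[29,6],[47,0],[48,3],[49,0]]
[[1,14],[12,17],[13,10],[23,9],[27,10],[29,7],[39,6],[47,0],[48,3],[49,0]]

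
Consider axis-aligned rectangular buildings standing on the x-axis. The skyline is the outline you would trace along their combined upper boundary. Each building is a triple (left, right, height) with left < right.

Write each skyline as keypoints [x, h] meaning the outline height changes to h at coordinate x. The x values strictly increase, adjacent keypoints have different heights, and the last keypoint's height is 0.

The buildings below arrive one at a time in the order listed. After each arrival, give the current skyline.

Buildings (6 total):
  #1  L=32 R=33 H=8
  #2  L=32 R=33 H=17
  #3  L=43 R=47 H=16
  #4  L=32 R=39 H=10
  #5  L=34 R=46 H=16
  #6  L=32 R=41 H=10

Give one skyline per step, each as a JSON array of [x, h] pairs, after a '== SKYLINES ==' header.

== SKYLINES ==
[[32,8],[33,0]]
[[32,17],[33,0]]
[[32,17],[33,0],[43,16],[47,0]]
[[32,17],[33,10],[39,0],[43,16],[47,0]]
[[32,17],[33,10],[34,16],[47,0]]
[[32,17],[33,10],[34,16],[47,0]]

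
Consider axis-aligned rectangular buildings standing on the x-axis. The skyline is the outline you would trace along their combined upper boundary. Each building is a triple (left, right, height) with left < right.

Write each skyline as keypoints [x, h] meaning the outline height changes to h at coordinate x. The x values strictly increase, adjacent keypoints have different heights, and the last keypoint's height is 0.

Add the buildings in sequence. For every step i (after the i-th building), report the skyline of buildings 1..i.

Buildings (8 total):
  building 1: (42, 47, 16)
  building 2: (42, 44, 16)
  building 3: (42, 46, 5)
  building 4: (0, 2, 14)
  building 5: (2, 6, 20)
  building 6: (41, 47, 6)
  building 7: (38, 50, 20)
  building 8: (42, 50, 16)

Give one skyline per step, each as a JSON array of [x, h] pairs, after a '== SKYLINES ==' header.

== SKYLINES ==
[[42,16],[47,0]]
[[42,16],[47,0]]
[[42,16],[47,0]]
[[0,14],[2,0],[42,16],[47,0]]
[[0,14],[2,20],[6,0],[42,16],[47,0]]
[[0,14],[2,20],[6,0],[41,6],[42,16],[47,0]]
[[0,14],[2,20],[6,0],[38,20],[50,0]]
[[0,14],[2,20],[6,0],[38,20],[50,0]]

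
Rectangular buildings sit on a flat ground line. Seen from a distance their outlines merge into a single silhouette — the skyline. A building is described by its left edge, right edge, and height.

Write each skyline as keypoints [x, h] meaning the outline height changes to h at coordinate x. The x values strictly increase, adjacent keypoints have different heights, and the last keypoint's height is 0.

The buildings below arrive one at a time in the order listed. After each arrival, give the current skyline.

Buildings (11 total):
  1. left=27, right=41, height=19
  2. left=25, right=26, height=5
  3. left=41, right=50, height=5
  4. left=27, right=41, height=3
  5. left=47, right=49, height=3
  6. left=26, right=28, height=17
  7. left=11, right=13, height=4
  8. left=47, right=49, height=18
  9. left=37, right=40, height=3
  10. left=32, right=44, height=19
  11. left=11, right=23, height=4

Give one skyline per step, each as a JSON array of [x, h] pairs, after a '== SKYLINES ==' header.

== SKYLINES ==
[[27,19],[41,0]]
[[25,5],[26,0],[27,19],[41,0]]
[[25,5],[26,0],[27,19],[41,5],[50,0]]
[[25,5],[26,0],[27,19],[41,5],[50,0]]
[[25,5],[26,0],[27,19],[41,5],[50,0]]
[[25,5],[26,17],[27,19],[41,5],[50,0]]
[[11,4],[13,0],[25,5],[26,17],[27,19],[41,5],[50,0]]
[[11,4],[13,0],[25,5],[26,17],[27,19],[41,5],[47,18],[49,5],[50,0]]
[[11,4],[13,0],[25,5],[26,17],[27,19],[41,5],[47,18],[49,5],[50,0]]
[[11,4],[13,0],[25,5],[26,17],[27,19],[44,5],[47,18],[49,5],[50,0]]
[[11,4],[23,0],[25,5],[26,17],[27,19],[44,5],[47,18],[49,5],[50,0]]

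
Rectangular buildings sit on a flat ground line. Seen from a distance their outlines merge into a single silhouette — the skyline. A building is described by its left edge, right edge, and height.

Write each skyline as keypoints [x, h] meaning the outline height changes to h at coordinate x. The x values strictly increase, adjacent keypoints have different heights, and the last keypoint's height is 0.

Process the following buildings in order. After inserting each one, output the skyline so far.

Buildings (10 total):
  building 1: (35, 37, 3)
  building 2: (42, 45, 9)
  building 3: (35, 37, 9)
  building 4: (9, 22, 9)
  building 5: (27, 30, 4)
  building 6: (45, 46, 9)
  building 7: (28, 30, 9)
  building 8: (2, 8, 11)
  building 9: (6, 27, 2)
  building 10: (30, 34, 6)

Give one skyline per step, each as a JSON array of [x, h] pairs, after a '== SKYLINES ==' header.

== SKYLINES ==
[[35,3],[37,0]]
[[35,3],[37,0],[42,9],[45,0]]
[[35,9],[37,0],[42,9],[45,0]]
[[9,9],[22,0],[35,9],[37,0],[42,9],[45,0]]
[[9,9],[22,0],[27,4],[30,0],[35,9],[37,0],[42,9],[45,0]]
[[9,9],[22,0],[27,4],[30,0],[35,9],[37,0],[42,9],[46,0]]
[[9,9],[22,0],[27,4],[28,9],[30,0],[35,9],[37,0],[42,9],[46,0]]
[[2,11],[8,0],[9,9],[22,0],[27,4],[28,9],[30,0],[35,9],[37,0],[42,9],[46,0]]
[[2,11],[8,2],[9,9],[22,2],[27,4],[28,9],[30,0],[35,9],[37,0],[42,9],[46,0]]
[[2,11],[8,2],[9,9],[22,2],[27,4],[28,9],[30,6],[34,0],[35,9],[37,0],[42,9],[46,0]]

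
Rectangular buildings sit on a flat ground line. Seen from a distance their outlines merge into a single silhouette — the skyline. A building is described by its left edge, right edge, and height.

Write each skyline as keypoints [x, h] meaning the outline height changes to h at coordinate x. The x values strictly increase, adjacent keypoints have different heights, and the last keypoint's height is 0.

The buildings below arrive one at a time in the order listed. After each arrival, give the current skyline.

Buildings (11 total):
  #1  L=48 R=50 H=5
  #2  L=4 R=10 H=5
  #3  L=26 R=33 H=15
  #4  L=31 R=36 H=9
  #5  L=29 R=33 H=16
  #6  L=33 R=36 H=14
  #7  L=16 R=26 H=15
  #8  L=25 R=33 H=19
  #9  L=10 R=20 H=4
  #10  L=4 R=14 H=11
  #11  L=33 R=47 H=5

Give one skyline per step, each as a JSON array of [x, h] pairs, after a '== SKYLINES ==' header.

== SKYLINES ==
[[48,5],[50,0]]
[[4,5],[10,0],[48,5],[50,0]]
[[4,5],[10,0],[26,15],[33,0],[48,5],[50,0]]
[[4,5],[10,0],[26,15],[33,9],[36,0],[48,5],[50,0]]
[[4,5],[10,0],[26,15],[29,16],[33,9],[36,0],[48,5],[50,0]]
[[4,5],[10,0],[26,15],[29,16],[33,14],[36,0],[48,5],[50,0]]
[[4,5],[10,0],[16,15],[29,16],[33,14],[36,0],[48,5],[50,0]]
[[4,5],[10,0],[16,15],[25,19],[33,14],[36,0],[48,5],[50,0]]
[[4,5],[10,4],[16,15],[25,19],[33,14],[36,0],[48,5],[50,0]]
[[4,11],[14,4],[16,15],[25,19],[33,14],[36,0],[48,5],[50,0]]
[[4,11],[14,4],[16,15],[25,19],[33,14],[36,5],[47,0],[48,5],[50,0]]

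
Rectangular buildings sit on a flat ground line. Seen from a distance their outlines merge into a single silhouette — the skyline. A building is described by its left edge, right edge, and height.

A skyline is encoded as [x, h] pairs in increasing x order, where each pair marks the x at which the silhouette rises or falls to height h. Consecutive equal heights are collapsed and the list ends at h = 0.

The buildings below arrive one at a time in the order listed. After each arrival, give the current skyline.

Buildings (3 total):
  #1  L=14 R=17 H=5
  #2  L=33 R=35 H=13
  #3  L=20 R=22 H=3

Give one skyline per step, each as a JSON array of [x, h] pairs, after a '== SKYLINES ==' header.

== SKYLINES ==
[[14,5],[17,0]]
[[14,5],[17,0],[33,13],[35,0]]
[[14,5],[17,0],[20,3],[22,0],[33,13],[35,0]]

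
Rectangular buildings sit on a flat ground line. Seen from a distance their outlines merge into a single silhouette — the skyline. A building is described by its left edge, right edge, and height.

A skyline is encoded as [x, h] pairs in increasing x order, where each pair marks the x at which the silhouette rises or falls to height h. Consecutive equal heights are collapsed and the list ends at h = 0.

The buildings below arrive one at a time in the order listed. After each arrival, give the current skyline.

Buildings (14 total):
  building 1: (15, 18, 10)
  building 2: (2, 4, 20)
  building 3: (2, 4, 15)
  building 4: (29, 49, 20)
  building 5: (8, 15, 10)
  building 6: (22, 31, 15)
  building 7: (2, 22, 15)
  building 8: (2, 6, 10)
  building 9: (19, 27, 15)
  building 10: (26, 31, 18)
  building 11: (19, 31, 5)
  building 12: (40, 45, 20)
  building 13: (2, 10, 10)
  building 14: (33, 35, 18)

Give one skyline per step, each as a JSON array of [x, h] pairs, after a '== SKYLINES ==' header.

== SKYLINES ==
[[15,10],[18,0]]
[[2,20],[4,0],[15,10],[18,0]]
[[2,20],[4,0],[15,10],[18,0]]
[[2,20],[4,0],[15,10],[18,0],[29,20],[49,0]]
[[2,20],[4,0],[8,10],[18,0],[29,20],[49,0]]
[[2,20],[4,0],[8,10],[18,0],[22,15],[29,20],[49,0]]
[[2,20],[4,15],[29,20],[49,0]]
[[2,20],[4,15],[29,20],[49,0]]
[[2,20],[4,15],[29,20],[49,0]]
[[2,20],[4,15],[26,18],[29,20],[49,0]]
[[2,20],[4,15],[26,18],[29,20],[49,0]]
[[2,20],[4,15],[26,18],[29,20],[49,0]]
[[2,20],[4,15],[26,18],[29,20],[49,0]]
[[2,20],[4,15],[26,18],[29,20],[49,0]]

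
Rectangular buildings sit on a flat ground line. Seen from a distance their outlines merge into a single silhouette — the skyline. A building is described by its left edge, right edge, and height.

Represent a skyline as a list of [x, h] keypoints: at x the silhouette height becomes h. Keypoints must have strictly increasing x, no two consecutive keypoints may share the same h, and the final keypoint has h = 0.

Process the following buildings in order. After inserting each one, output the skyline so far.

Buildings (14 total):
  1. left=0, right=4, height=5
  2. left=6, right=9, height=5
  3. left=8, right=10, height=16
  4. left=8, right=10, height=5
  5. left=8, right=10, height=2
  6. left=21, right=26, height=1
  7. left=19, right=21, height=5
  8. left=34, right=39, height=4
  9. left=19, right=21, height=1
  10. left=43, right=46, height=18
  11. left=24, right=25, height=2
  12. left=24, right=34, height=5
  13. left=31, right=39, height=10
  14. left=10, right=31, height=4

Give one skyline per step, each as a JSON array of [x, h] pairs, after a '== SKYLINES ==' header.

== SKYLINES ==
[[0,5],[4,0]]
[[0,5],[4,0],[6,5],[9,0]]
[[0,5],[4,0],[6,5],[8,16],[10,0]]
[[0,5],[4,0],[6,5],[8,16],[10,0]]
[[0,5],[4,0],[6,5],[8,16],[10,0]]
[[0,5],[4,0],[6,5],[8,16],[10,0],[21,1],[26,0]]
[[0,5],[4,0],[6,5],[8,16],[10,0],[19,5],[21,1],[26,0]]
[[0,5],[4,0],[6,5],[8,16],[10,0],[19,5],[21,1],[26,0],[34,4],[39,0]]
[[0,5],[4,0],[6,5],[8,16],[10,0],[19,5],[21,1],[26,0],[34,4],[39,0]]
[[0,5],[4,0],[6,5],[8,16],[10,0],[19,5],[21,1],[26,0],[34,4],[39,0],[43,18],[46,0]]
[[0,5],[4,0],[6,5],[8,16],[10,0],[19,5],[21,1],[24,2],[25,1],[26,0],[34,4],[39,0],[43,18],[46,0]]
[[0,5],[4,0],[6,5],[8,16],[10,0],[19,5],[21,1],[24,5],[34,4],[39,0],[43,18],[46,0]]
[[0,5],[4,0],[6,5],[8,16],[10,0],[19,5],[21,1],[24,5],[31,10],[39,0],[43,18],[46,0]]
[[0,5],[4,0],[6,5],[8,16],[10,4],[19,5],[21,4],[24,5],[31,10],[39,0],[43,18],[46,0]]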